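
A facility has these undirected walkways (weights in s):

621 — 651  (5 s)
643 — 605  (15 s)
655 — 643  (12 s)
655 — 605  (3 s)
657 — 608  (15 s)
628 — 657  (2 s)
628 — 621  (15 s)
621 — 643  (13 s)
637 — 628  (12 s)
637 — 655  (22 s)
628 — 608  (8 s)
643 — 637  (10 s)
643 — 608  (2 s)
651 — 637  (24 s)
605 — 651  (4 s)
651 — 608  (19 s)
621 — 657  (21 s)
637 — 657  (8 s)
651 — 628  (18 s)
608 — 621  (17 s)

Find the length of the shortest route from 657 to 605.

Compare a few routes:
657–628–621–651–605: 2+15+5+4 = 26
657–628–651–605: 2+18+4 = 24
The minimum is 24 s via 657–628–651–605.

24 s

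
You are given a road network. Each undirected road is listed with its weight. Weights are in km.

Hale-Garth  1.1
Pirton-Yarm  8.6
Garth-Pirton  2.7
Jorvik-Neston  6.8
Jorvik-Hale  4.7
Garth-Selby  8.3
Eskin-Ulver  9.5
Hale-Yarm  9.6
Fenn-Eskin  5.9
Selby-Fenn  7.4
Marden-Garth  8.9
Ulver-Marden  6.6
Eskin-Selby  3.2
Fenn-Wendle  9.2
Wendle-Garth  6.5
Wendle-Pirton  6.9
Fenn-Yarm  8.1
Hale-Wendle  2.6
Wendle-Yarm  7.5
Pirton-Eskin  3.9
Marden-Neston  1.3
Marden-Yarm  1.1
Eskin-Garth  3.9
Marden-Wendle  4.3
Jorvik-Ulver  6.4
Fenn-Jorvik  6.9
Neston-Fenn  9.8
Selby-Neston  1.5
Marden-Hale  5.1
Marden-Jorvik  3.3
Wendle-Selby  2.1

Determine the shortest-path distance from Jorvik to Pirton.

Candidate routes:
Jorvik - Hale - Garth - Pirton: 4.7+1.1+2.7 = 8.5
Jorvik - Marden - Hale - Garth - Pirton: 3.3+5.1+1.1+2.7 = 12.2
Cheapest is Jorvik - Hale - Garth - Pirton at 8.5 km.

8.5 km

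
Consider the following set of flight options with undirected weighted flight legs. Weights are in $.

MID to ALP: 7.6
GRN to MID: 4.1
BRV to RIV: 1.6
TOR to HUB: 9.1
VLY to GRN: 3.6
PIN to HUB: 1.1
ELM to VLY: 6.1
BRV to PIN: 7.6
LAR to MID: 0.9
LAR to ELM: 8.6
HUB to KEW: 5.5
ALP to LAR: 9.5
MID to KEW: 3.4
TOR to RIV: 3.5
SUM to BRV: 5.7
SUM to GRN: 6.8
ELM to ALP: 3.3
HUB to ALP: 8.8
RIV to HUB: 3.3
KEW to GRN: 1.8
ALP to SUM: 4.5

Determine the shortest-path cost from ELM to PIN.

Enumerating some paths:
ELM–ALP–HUB–PIN: 3.3+8.8+1.1 = 13.2
ELM–VLY–GRN–KEW–HUB–PIN: 6.1+3.6+1.8+5.5+1.1 = 18.1
The minimum is $13.2 via ELM–ALP–HUB–PIN.

$13.2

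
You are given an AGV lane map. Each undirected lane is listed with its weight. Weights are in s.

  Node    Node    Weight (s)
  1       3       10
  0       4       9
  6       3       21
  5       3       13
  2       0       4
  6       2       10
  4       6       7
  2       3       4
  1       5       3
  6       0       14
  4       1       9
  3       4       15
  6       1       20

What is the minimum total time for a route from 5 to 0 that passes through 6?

Shortest 5→6: 5 → 1 → 4 → 6 = 19
Best 6 to 0: 6 → 0 costing 14
Total via 6: 19 + 14 = 33 s.

33 s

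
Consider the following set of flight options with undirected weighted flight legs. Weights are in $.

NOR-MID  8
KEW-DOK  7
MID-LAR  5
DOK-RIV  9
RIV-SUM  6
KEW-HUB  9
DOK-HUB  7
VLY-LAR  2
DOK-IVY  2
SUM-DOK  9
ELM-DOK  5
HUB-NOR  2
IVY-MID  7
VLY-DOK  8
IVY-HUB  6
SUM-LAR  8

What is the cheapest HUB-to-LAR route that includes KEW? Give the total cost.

$26

Shortest HUB→KEW: HUB → KEW = 9
Best KEW to LAR: KEW → DOK → VLY → LAR costing 17
Total via KEW: 9 + 17 = $26.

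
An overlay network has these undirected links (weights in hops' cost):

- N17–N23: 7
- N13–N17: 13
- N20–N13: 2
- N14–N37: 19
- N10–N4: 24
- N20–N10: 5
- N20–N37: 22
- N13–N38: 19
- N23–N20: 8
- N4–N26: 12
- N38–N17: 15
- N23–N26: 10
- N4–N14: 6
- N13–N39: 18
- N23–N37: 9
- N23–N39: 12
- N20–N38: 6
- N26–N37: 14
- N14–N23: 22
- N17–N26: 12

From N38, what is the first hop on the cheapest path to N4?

N20

Enumerating some paths:
N38 → N20 → N10 → N4: 6+5+24 = 35
N38 → N20 → N23 → N26 → N4: 6+8+10+12 = 36
The minimum is 35 hops' cost via N38 → N20 → N10 → N4.
So from N38 the first move is to N20.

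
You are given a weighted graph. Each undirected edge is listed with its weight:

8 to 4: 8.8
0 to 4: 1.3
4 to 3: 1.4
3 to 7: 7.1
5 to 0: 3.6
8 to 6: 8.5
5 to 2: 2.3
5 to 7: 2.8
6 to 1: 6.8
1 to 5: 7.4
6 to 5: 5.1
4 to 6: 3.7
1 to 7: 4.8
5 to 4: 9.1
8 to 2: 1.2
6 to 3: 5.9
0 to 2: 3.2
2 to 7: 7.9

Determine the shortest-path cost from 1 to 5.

Compare a few routes:
1 - 7 - 5: 4.8+2.8 = 7.6
1 - 6 - 5: 6.8+5.1 = 11.9
1 - 5: 7.4 = 7.4
Cheapest is 1 - 5 at 7.4.

7.4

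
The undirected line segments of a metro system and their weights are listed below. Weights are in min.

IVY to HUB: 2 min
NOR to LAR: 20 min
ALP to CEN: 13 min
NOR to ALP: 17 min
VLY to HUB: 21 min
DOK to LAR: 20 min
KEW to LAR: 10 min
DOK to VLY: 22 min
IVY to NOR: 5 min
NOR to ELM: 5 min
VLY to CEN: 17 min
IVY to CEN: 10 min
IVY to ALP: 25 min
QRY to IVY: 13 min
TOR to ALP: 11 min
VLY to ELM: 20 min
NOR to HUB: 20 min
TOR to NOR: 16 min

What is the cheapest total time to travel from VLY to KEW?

52 min

Settle nodes by increasing distance from VLY:
VLY: 0
CEN: 17  (via VLY)
ELM: 20  (via VLY)
HUB: 21  (via VLY)
DOK: 22  (via VLY)
IVY: 23  (via HUB)
NOR: 25  (via ELM)
ALP: 30  (via CEN)
QRY: 36  (via IVY)
TOR: 41  (via NOR)
LAR: 42  (via DOK)
KEW: 52  (via LAR)
Shortest route: VLY–DOK–LAR–KEW = 52 min.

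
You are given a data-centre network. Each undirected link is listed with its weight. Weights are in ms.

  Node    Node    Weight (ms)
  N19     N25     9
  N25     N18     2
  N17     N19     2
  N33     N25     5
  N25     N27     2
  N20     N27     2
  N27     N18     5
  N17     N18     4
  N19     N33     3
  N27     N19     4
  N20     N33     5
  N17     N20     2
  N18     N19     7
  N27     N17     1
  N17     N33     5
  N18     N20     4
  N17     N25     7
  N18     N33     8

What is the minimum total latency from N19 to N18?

6 ms

Shortest distances from N19:
N19: 0
N17: 2  (via N19)
N33: 3  (via N19)
N27: 3  (via N17)
N20: 4  (via N17)
N25: 5  (via N27)
N18: 6  (via N17)
Shortest route: N19 → N17 → N18 = 6 ms.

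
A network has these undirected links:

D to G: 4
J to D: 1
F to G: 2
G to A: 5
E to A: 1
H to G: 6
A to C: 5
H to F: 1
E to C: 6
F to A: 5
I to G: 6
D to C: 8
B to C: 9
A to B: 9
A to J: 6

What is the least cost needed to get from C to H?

Shortest distances from C:
C: 0
A: 5  (via C)
E: 6  (via C)
D: 8  (via C)
B: 9  (via C)
J: 9  (via D)
F: 10  (via A)
G: 10  (via A)
H: 11  (via F)
Shortest route: C–A–F–H = 11.

11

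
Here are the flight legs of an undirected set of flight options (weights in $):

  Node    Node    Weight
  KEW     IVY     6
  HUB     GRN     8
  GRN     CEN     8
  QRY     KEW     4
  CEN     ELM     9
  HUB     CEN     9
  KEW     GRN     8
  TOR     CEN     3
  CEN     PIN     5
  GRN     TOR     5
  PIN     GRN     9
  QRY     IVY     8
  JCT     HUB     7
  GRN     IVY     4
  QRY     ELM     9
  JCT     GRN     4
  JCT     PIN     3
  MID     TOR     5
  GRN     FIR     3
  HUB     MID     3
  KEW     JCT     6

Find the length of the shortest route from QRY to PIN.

$13

Candidate routes:
QRY → IVY → GRN → JCT → PIN: 8+4+4+3 = 19
QRY → KEW → GRN → JCT → PIN: 4+8+4+3 = 19
QRY → KEW → JCT → PIN: 4+6+3 = 13
The minimum is $13 via QRY → KEW → JCT → PIN.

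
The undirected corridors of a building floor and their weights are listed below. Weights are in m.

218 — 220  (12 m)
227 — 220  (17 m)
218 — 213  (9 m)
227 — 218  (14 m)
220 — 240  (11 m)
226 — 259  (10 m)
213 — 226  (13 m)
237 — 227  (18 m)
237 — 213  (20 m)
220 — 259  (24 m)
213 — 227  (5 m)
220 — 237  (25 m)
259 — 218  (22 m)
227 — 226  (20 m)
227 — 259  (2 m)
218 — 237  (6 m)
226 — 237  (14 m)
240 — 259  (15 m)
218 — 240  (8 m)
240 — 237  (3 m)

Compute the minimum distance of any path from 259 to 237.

18 m

Candidate routes:
259 → 227 → 218 → 237: 2+14+6 = 22
259 → 227 → 237: 2+18 = 20
259 → 227 → 213 → 218 → 237: 2+5+9+6 = 22
259 → 240 → 237: 15+3 = 18
The minimum is 18 m via 259 → 240 → 237.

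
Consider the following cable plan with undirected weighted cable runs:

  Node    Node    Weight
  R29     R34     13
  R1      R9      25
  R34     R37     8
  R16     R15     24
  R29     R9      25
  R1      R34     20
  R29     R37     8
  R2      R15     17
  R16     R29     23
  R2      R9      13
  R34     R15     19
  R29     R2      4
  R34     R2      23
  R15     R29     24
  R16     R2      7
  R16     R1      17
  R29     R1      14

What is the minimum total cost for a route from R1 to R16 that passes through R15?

59

Best R1 to R15: R1–R29–R2–R15 costing 35
Best R15 to R16: R15–R16 costing 24
Total via R15: 35 + 24 = 59.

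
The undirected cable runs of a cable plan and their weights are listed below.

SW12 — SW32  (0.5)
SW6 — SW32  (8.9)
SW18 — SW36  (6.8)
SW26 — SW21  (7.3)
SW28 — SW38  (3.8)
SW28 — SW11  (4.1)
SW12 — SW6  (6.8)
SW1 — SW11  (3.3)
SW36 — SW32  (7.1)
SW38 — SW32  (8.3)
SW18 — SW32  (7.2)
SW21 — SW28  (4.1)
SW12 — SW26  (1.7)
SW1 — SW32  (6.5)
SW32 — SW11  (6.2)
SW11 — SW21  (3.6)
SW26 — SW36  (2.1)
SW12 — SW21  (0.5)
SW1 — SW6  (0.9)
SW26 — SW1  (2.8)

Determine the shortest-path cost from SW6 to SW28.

Settle nodes by increasing distance from SW6:
SW6: 0
SW1: 0.9  (via SW6)
SW26: 3.7  (via SW1)
SW11: 4.2  (via SW1)
SW12: 5.4  (via SW26)
SW36: 5.8  (via SW26)
SW21: 5.9  (via SW12)
SW32: 5.9  (via SW12)
SW28: 8.3  (via SW11)
Shortest route: SW6 → SW1 → SW11 → SW28 = 8.3.

8.3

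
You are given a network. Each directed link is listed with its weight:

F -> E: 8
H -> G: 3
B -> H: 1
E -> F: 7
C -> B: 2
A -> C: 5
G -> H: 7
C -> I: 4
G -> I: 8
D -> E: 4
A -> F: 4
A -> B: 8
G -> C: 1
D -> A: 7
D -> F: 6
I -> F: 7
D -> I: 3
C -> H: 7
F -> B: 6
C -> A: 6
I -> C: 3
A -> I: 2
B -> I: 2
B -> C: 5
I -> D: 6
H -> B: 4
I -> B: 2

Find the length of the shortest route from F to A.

Candidate routes:
F - B - C - I - D - A: 6+5+4+6+7 = 28
F - B - I - D - A: 6+2+6+7 = 21
F - B - H - G - I - C - A: 6+1+3+8+3+6 = 27
F - B - C - A: 6+5+6 = 17
Cheapest is F - B - C - A at 17.

17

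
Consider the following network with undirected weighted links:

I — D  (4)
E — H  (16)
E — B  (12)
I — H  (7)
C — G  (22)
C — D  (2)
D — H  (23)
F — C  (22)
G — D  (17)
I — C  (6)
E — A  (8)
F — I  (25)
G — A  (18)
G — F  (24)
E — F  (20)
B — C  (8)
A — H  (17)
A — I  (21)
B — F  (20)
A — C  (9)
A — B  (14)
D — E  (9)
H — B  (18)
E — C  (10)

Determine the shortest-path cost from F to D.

24

Shortest distances from F:
F: 0
B: 20  (via F)
E: 20  (via F)
C: 22  (via F)
D: 24  (via C)
Shortest route: F → C → D = 24.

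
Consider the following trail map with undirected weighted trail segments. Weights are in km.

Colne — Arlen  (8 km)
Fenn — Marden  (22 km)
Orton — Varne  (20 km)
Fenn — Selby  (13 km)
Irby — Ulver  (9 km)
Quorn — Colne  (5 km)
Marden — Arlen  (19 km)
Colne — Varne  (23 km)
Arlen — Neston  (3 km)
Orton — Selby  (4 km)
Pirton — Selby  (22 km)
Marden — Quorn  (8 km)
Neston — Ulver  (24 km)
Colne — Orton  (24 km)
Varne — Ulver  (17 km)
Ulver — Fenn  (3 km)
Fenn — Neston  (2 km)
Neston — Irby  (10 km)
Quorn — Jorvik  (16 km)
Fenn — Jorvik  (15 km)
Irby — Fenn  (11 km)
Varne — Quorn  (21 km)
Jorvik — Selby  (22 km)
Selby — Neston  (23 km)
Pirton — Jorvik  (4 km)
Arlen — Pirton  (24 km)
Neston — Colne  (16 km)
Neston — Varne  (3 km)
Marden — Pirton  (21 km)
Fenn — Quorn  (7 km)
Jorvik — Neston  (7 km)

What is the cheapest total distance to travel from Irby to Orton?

28 km

Compare a few routes:
Irby → Ulver → Fenn → Selby → Orton: 9+3+13+4 = 29
Irby → Fenn → Selby → Orton: 11+13+4 = 28
Irby → Neston → Fenn → Selby → Orton: 10+2+13+4 = 29
The minimum is 28 km via Irby → Fenn → Selby → Orton.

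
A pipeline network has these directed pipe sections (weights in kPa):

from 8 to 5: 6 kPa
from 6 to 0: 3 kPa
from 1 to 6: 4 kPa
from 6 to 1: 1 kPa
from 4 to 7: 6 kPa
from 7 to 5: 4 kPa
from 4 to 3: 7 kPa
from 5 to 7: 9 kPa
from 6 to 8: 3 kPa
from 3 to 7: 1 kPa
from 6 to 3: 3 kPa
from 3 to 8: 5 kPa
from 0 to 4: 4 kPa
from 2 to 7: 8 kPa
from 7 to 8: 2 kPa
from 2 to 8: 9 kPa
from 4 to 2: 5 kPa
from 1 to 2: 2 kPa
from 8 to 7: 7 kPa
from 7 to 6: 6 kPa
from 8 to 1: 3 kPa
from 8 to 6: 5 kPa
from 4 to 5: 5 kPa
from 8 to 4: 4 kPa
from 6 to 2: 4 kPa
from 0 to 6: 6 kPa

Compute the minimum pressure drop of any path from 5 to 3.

Shortest distances from 5:
5: 0
7: 9  (via 5)
8: 11  (via 7)
1: 14  (via 8)
4: 15  (via 8)
6: 15  (via 7)
2: 16  (via 1)
0: 18  (via 6)
3: 18  (via 6)
Shortest route: 5–7–6–3 = 18 kPa.

18 kPa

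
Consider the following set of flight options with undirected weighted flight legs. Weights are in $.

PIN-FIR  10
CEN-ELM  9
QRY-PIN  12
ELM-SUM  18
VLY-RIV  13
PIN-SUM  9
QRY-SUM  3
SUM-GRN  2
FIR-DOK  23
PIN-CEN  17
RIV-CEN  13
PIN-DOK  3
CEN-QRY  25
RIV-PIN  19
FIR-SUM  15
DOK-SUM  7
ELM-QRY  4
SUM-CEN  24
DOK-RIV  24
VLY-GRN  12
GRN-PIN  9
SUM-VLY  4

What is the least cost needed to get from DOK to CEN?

$20

Compare a few routes:
DOK - PIN - CEN: 3+17 = 20
DOK - PIN - SUM - QRY - ELM - CEN: 3+9+3+4+9 = 28
DOK - SUM - QRY - ELM - CEN: 7+3+4+9 = 23
DOK - PIN - QRY - ELM - CEN: 3+12+4+9 = 28
The minimum is $20 via DOK - PIN - CEN.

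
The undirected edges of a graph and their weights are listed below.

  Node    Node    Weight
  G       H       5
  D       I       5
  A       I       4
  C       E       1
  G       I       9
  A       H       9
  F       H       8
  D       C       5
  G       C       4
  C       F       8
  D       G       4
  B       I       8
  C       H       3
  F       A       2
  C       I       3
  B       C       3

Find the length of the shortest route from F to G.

12

Enumerating some paths:
F–C–G: 8+4 = 12
F–A–I–C–G: 2+4+3+4 = 13
The minimum is 12 via F–C–G.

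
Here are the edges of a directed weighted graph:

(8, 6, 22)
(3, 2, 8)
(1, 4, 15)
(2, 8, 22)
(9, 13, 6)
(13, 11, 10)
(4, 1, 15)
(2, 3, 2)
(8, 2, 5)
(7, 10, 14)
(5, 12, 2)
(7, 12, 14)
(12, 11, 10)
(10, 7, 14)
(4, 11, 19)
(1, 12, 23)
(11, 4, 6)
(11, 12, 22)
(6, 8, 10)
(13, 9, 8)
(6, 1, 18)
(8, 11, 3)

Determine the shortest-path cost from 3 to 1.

54

Shortest distances from 3:
3: 0
2: 8  (via 3)
8: 30  (via 2)
11: 33  (via 8)
4: 39  (via 11)
6: 52  (via 8)
1: 54  (via 4)
Shortest route: 3–2–8–11–4–1 = 54.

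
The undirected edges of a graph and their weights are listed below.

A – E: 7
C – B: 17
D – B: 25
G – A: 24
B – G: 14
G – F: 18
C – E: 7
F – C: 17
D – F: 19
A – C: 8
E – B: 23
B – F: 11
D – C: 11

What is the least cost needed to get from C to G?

31

Running Dijkstra from C:
C: 0
E: 7  (via C)
A: 8  (via C)
D: 11  (via C)
B: 17  (via C)
F: 17  (via C)
G: 31  (via B)
Shortest route: C–B–G = 31.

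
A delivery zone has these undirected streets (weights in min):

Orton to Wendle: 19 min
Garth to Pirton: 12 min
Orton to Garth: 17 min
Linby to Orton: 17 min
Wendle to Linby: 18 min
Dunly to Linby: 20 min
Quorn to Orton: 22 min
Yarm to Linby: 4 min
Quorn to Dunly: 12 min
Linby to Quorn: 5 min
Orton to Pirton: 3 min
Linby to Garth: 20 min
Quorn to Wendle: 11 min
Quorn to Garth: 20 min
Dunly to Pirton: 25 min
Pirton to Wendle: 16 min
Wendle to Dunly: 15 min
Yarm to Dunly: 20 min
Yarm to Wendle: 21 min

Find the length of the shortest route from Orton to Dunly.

28 min

Candidate routes:
Orton → Linby → Quorn → Dunly: 17+5+12 = 34
Orton → Pirton → Wendle → Dunly: 3+16+15 = 34
Orton → Wendle → Dunly: 19+15 = 34
Orton → Pirton → Dunly: 3+25 = 28
The minimum is 28 min via Orton → Pirton → Dunly.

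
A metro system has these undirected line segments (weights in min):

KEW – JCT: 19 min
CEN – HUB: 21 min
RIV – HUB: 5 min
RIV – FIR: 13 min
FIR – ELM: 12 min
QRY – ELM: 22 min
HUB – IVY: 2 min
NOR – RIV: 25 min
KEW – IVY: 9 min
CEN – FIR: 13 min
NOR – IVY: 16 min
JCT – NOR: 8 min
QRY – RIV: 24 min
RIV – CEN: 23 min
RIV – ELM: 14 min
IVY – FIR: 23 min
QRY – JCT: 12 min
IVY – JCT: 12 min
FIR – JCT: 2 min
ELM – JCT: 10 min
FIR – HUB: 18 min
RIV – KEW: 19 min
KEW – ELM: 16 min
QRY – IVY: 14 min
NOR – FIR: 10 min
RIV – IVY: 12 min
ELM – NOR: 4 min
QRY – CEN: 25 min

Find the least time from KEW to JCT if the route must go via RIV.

Shortest KEW→RIV: KEW–IVY–HUB–RIV = 16
Shortest RIV→JCT: RIV–FIR–JCT = 15
Total via RIV: 16 + 15 = 31 min.

31 min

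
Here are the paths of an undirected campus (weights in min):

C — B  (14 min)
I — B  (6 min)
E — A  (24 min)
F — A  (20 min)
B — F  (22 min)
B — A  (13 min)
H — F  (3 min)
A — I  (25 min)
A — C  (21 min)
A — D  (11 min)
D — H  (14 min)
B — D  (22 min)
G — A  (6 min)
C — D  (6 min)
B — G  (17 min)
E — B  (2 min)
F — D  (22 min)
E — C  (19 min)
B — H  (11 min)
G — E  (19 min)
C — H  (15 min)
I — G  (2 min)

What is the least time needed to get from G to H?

Shortest distances from G:
G: 0
I: 2  (via G)
A: 6  (via G)
B: 8  (via I)
E: 10  (via B)
D: 17  (via A)
H: 19  (via B)
Shortest route: G–I–B–H = 19 min.

19 min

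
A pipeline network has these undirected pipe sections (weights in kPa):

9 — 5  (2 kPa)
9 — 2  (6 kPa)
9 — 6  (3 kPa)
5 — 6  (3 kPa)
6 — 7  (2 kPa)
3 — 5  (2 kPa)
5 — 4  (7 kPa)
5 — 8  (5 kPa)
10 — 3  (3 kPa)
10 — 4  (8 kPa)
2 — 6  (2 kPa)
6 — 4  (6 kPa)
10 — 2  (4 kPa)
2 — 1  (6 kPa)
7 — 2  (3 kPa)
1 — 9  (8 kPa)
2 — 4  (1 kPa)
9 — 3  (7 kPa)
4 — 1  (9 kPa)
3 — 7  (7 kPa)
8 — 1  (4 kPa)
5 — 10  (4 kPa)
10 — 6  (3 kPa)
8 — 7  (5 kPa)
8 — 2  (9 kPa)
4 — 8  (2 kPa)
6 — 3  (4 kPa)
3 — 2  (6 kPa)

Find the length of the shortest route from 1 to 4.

6 kPa

Candidate routes:
1–2–4: 6+1 = 7
1–8–7–2–4: 4+5+3+1 = 13
1–8–4: 4+2 = 6
1–4: 9 = 9
Cheapest is 1–8–4 at 6 kPa.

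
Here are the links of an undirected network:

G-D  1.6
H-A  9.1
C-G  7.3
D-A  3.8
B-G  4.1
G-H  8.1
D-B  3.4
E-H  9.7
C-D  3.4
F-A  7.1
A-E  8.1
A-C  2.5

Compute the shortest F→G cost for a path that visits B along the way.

18.4

Best F to B: F–A–D–B costing 14.3
Best B to G: B–G costing 4.1
Total via B: 14.3 + 4.1 = 18.4.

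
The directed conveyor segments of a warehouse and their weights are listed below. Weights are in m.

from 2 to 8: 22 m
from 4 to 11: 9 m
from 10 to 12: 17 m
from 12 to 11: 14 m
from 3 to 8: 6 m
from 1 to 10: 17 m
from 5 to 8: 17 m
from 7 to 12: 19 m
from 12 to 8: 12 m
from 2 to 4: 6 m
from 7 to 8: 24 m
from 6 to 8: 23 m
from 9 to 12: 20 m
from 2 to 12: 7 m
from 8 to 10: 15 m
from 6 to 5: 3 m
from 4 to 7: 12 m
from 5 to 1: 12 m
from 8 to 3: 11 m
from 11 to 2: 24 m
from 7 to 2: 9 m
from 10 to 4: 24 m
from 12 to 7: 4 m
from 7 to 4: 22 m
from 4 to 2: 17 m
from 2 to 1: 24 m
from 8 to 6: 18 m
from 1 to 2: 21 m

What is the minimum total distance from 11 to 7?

35 m

Enumerating some paths:
11 - 2 - 1 - 10 - 12 - 7: 24+24+17+17+4 = 86
11 - 2 - 12 - 7: 24+7+4 = 35
11 - 2 - 8 - 10 - 12 - 7: 24+22+15+17+4 = 82
11 - 2 - 4 - 7: 24+6+12 = 42
The minimum is 35 m via 11 - 2 - 12 - 7.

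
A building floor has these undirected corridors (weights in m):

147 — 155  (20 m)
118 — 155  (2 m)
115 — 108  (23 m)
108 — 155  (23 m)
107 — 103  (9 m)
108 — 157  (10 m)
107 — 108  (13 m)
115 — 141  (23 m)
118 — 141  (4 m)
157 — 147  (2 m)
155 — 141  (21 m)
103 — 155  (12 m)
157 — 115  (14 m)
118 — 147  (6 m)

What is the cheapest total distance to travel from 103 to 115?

36 m

Compare a few routes:
103 - 155 - 118 - 147 - 157 - 115: 12+2+6+2+14 = 36
103 - 107 - 108 - 157 - 115: 9+13+10+14 = 46
103 - 107 - 108 - 115: 9+13+23 = 45
103 - 155 - 118 - 141 - 115: 12+2+4+23 = 41
Cheapest is 103 - 155 - 118 - 147 - 157 - 115 at 36 m.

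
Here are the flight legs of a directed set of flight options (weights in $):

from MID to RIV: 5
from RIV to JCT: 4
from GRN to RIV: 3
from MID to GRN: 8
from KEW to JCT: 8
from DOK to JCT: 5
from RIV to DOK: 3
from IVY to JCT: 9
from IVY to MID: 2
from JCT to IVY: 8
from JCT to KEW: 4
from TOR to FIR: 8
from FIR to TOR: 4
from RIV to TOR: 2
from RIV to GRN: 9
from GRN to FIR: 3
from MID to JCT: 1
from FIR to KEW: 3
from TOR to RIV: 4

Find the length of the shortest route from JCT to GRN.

$18

Enumerating some paths:
JCT - IVY - MID - RIV - GRN: 8+2+5+9 = 24
JCT - IVY - MID - GRN: 8+2+8 = 18
Cheapest is JCT - IVY - MID - GRN at $18.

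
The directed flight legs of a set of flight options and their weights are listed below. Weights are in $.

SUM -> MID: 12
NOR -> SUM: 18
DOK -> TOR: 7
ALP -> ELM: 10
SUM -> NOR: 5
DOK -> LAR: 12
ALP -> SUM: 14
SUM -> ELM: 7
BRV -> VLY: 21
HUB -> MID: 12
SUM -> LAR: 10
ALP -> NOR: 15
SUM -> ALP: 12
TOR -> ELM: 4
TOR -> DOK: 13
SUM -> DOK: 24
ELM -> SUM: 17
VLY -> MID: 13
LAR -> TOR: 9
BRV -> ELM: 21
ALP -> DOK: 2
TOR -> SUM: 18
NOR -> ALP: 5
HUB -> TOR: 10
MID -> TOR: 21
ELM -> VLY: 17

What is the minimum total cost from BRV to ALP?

Running Dijkstra from BRV:
BRV: 0
ELM: 21  (via BRV)
VLY: 21  (via BRV)
MID: 34  (via VLY)
SUM: 38  (via ELM)
NOR: 43  (via SUM)
LAR: 48  (via SUM)
ALP: 48  (via NOR)
Shortest route: BRV–ELM–SUM–NOR–ALP = $48.

$48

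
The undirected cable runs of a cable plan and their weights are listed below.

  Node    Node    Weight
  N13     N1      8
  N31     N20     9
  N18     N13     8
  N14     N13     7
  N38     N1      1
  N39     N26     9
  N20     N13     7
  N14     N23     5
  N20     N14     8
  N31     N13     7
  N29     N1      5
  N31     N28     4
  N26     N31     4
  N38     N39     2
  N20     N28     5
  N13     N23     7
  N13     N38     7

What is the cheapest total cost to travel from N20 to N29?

Candidate routes:
N20–N14–N13–N38–N1–N29: 8+7+7+1+5 = 28
N20–N13–N1–N29: 7+8+5 = 20
Cheapest is N20–N13–N1–N29 at 20.

20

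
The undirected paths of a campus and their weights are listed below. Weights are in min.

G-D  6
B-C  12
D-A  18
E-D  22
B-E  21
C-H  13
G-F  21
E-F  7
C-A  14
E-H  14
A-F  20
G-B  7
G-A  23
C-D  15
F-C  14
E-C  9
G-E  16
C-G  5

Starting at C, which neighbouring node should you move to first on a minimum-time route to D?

Candidate routes:
C–D: 15 = 15
C–G–D: 5+6 = 11
C–B–G–D: 12+7+6 = 25
The minimum is 11 min via C–G–D.
So from C the first move is to G.

G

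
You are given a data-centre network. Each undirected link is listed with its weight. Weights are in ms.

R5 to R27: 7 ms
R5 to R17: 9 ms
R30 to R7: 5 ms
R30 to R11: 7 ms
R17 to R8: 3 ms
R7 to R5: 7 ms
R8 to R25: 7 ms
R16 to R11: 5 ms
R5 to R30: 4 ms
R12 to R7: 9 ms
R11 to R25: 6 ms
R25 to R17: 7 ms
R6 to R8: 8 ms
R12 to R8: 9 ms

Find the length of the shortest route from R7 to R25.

Enumerating some paths:
R7 - R5 - R30 - R11 - R25: 7+4+7+6 = 24
R7 - R5 - R17 - R25: 7+9+7 = 23
R7 - R12 - R8 - R25: 9+9+7 = 25
R7 - R30 - R11 - R25: 5+7+6 = 18
The minimum is 18 ms via R7 - R30 - R11 - R25.

18 ms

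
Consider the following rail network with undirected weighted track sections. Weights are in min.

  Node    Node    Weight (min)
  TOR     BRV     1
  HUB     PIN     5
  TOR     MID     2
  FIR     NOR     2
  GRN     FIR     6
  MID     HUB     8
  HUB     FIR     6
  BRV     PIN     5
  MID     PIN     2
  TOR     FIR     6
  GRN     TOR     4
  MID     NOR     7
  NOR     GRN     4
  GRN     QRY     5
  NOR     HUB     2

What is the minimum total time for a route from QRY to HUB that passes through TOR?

Shortest QRY→TOR: QRY → GRN → TOR = 9
Shortest TOR→HUB: TOR → MID → PIN → HUB = 9
Total via TOR: 9 + 9 = 18 min.

18 min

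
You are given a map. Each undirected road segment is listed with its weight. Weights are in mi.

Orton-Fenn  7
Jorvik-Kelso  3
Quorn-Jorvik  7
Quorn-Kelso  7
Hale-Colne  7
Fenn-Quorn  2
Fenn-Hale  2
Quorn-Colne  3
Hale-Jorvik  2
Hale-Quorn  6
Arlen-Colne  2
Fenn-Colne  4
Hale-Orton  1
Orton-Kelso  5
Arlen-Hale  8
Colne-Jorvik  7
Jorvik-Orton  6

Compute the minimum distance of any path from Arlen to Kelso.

Enumerating some paths:
Arlen - Colne - Quorn - Kelso: 2+3+7 = 12
Arlen - Colne - Fenn - Hale - Jorvik - Kelso: 2+4+2+2+3 = 13
The minimum is 12 mi via Arlen - Colne - Quorn - Kelso.

12 mi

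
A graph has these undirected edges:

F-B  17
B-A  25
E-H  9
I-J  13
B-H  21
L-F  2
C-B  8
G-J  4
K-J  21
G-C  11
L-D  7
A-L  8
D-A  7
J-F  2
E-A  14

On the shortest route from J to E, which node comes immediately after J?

F

Enumerating some paths:
J–F–L–A–E: 2+2+8+14 = 26
J–G–C–B–H–E: 4+11+8+21+9 = 53
J–F–L–D–A–E: 2+2+7+7+14 = 32
J–F–B–H–E: 2+17+21+9 = 49
The minimum is 26 via J–F–L–A–E.
So from J the first move is to F.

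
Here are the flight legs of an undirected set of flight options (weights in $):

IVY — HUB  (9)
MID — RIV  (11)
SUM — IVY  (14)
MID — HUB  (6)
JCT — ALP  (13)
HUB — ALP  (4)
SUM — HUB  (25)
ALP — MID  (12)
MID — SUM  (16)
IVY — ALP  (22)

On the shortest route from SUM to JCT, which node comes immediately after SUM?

Candidate routes:
SUM - MID - ALP - JCT: 16+12+13 = 41
SUM - MID - HUB - ALP - JCT: 16+6+4+13 = 39
SUM - IVY - HUB - ALP - JCT: 14+9+4+13 = 40
The minimum is $39 via SUM - MID - HUB - ALP - JCT.
So from SUM the first move is to MID.

MID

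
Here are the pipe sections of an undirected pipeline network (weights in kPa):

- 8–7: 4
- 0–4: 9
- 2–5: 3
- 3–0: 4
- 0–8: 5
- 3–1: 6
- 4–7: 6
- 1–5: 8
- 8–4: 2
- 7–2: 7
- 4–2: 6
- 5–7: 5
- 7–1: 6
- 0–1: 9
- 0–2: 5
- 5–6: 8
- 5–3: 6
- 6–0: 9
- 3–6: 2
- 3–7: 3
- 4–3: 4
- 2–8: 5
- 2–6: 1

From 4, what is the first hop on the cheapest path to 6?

3

Compare a few routes:
4 → 3 → 6: 4+2 = 6
4 → 2 → 6: 6+1 = 7
The minimum is 6 kPa via 4 → 3 → 6.
So from 4 the first move is to 3.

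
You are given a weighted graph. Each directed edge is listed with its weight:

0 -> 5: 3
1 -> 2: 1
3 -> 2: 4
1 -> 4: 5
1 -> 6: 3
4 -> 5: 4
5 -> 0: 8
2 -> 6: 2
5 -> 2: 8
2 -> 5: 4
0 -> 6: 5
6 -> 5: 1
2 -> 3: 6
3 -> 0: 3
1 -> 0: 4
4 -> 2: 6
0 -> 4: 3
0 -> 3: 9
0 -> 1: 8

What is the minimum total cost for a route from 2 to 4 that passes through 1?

22

Shortest 2→1: 2 → 3 → 0 → 1 = 17
Best 1 to 4: 1 → 4 costing 5
Total via 1: 17 + 5 = 22.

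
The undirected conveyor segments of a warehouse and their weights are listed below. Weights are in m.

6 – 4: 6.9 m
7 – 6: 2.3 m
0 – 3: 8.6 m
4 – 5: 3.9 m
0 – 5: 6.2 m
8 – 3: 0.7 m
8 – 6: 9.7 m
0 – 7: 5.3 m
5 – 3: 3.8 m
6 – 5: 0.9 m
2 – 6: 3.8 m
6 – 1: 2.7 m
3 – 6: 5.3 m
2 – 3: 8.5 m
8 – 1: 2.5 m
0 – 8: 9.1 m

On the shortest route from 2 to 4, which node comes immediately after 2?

Compare a few routes:
2–6–4: 3.8+6.9 = 10.7
2–6–5–4: 3.8+0.9+3.9 = 8.6
2–3–5–4: 8.5+3.8+3.9 = 16.2
The minimum is 8.6 m via 2–6–5–4.
So from 2 the first move is to 6.

6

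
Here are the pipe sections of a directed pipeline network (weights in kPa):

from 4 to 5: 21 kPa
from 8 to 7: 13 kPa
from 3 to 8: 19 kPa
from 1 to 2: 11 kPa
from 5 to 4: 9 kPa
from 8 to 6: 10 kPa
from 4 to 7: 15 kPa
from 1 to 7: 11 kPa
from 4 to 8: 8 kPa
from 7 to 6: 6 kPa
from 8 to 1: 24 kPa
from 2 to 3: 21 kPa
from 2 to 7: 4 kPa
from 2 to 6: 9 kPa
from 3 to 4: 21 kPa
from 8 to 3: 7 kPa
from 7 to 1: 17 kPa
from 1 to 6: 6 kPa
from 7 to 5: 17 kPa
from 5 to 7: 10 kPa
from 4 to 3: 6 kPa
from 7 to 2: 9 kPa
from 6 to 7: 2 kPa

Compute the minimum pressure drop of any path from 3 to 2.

40 kPa

Shortest distances from 3:
3: 0
8: 19  (via 3)
4: 21  (via 3)
6: 29  (via 8)
7: 31  (via 6)
2: 40  (via 7)
Shortest route: 3–8–6–7–2 = 40 kPa.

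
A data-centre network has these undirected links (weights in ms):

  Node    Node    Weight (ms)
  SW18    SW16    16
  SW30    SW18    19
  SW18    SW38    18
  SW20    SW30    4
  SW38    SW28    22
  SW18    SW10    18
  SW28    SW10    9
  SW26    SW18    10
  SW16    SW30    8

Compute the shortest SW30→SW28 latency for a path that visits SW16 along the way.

Best SW30 to SW16: SW30–SW16 costing 8
Best SW16 to SW28: SW16–SW18–SW10–SW28 costing 43
Total via SW16: 8 + 43 = 51 ms.

51 ms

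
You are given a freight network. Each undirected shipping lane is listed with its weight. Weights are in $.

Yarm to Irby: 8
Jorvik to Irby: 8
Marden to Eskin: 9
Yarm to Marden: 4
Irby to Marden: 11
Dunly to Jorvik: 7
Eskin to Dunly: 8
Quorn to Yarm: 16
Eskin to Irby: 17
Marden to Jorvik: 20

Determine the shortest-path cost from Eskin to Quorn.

Shortest distances from Eskin:
Eskin: 0
Dunly: 8  (via Eskin)
Marden: 9  (via Eskin)
Yarm: 13  (via Marden)
Jorvik: 15  (via Dunly)
Irby: 17  (via Eskin)
Quorn: 29  (via Yarm)
Shortest route: Eskin → Marden → Yarm → Quorn = $29.

$29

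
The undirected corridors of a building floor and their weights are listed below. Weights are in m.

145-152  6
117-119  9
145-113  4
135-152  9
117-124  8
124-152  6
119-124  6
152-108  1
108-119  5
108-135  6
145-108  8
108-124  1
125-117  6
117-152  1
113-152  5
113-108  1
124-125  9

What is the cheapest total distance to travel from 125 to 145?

Compare a few routes:
125–117–152–108–145: 6+1+1+8 = 16
125–124–108–113–145: 9+1+1+4 = 15
125–117–152–145: 6+1+6 = 13
125–117–152–113–145: 6+1+5+4 = 16
Cheapest is 125–117–152–145 at 13 m.

13 m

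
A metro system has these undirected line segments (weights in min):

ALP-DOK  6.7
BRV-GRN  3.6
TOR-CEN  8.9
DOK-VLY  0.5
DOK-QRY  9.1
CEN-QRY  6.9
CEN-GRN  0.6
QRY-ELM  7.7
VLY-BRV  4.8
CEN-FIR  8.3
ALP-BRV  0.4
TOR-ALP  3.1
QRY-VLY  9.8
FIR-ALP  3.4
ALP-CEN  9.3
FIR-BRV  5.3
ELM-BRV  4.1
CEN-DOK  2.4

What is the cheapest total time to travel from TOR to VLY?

Candidate routes:
TOR - ALP - BRV - VLY: 3.1+0.4+4.8 = 8.3
TOR - ALP - DOK - VLY: 3.1+6.7+0.5 = 10.3
TOR - ALP - BRV - GRN - CEN - DOK - VLY: 3.1+0.4+3.6+0.6+2.4+0.5 = 10.6
Cheapest is TOR - ALP - BRV - VLY at 8.3 min.

8.3 min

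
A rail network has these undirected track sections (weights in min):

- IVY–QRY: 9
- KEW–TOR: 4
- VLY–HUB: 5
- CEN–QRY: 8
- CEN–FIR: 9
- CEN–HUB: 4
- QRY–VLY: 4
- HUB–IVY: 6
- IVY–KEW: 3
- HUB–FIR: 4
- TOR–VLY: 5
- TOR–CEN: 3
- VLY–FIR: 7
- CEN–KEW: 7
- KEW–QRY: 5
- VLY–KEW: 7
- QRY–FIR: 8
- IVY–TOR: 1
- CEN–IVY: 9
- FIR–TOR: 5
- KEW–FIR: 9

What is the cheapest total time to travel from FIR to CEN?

8 min

Settle nodes by increasing distance from FIR:
FIR: 0
HUB: 4  (via FIR)
TOR: 5  (via FIR)
IVY: 6  (via TOR)
VLY: 7  (via FIR)
QRY: 8  (via FIR)
CEN: 8  (via HUB)
Shortest route: FIR → HUB → CEN = 8 min.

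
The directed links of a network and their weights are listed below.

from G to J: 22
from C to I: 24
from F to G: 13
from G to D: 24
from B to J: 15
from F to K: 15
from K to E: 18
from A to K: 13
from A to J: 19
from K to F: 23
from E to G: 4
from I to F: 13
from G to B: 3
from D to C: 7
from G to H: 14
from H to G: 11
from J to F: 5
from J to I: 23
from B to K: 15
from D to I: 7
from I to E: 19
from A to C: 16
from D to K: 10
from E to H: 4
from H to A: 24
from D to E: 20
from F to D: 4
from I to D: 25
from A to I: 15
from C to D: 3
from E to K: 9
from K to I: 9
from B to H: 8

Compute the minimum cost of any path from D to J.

Enumerating some paths:
D - E - G - J: 20+4+22 = 46
D - E - G - B - J: 20+4+3+15 = 42
D - K - E - G - B - J: 10+18+4+3+15 = 50
D - I - E - G - B - J: 7+19+4+3+15 = 48
The minimum is 42 via D - E - G - B - J.

42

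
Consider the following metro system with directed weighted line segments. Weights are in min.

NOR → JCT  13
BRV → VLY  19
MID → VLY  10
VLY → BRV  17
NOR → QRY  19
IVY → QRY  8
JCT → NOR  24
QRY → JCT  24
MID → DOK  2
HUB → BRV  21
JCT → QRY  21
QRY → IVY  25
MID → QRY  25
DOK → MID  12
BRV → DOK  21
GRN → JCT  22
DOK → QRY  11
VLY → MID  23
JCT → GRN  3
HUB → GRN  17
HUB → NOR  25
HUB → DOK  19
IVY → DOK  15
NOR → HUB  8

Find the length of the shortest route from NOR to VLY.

Shortest distances from NOR:
NOR: 0
HUB: 8  (via NOR)
JCT: 13  (via NOR)
GRN: 16  (via JCT)
QRY: 19  (via NOR)
DOK: 27  (via HUB)
BRV: 29  (via HUB)
MID: 39  (via DOK)
IVY: 44  (via QRY)
VLY: 48  (via BRV)
Shortest route: NOR → HUB → BRV → VLY = 48 min.

48 min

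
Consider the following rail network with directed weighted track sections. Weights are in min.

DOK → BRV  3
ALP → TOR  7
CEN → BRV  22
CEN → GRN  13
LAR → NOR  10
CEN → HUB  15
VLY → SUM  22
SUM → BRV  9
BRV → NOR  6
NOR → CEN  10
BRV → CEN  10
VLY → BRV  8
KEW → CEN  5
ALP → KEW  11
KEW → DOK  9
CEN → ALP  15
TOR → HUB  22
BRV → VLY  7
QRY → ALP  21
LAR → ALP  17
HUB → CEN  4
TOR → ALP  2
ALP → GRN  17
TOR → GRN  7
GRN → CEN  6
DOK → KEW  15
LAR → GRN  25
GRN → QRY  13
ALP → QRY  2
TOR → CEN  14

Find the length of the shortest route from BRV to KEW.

Compare a few routes:
BRV–NOR–CEN–ALP–KEW: 6+10+15+11 = 42
BRV–CEN–ALP–KEW: 10+15+11 = 36
Cheapest is BRV–CEN–ALP–KEW at 36 min.

36 min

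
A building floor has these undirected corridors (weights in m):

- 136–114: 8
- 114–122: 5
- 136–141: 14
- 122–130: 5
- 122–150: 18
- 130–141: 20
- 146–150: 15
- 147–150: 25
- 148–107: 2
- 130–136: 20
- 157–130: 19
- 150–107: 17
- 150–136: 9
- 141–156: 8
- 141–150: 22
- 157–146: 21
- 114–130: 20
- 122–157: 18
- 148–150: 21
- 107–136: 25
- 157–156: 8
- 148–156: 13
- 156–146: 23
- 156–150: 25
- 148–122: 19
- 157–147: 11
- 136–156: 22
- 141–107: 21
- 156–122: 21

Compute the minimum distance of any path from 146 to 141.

31 m

Settle nodes by increasing distance from 146:
146: 0
150: 15  (via 146)
157: 21  (via 146)
156: 23  (via 146)
136: 24  (via 150)
141: 31  (via 156)
Shortest route: 146 → 156 → 141 = 31 m.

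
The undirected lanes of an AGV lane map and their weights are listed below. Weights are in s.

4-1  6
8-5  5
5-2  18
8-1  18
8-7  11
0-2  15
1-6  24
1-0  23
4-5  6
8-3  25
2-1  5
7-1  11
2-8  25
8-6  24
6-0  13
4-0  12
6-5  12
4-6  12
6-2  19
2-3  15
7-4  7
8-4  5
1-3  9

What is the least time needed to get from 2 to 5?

17 s

Compare a few routes:
2–1–4–8–5: 5+6+5+5 = 21
2–5: 18 = 18
2–1–4–5: 5+6+6 = 17
The minimum is 17 s via 2–1–4–5.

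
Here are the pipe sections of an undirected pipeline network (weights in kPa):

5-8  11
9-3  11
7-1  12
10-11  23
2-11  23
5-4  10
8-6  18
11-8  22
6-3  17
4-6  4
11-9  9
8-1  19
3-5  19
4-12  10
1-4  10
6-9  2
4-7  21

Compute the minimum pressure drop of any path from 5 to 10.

48 kPa

Enumerating some paths:
5 - 8 - 11 - 10: 11+22+23 = 56
5 - 4 - 6 - 9 - 11 - 10: 10+4+2+9+23 = 48
Cheapest is 5 - 4 - 6 - 9 - 11 - 10 at 48 kPa.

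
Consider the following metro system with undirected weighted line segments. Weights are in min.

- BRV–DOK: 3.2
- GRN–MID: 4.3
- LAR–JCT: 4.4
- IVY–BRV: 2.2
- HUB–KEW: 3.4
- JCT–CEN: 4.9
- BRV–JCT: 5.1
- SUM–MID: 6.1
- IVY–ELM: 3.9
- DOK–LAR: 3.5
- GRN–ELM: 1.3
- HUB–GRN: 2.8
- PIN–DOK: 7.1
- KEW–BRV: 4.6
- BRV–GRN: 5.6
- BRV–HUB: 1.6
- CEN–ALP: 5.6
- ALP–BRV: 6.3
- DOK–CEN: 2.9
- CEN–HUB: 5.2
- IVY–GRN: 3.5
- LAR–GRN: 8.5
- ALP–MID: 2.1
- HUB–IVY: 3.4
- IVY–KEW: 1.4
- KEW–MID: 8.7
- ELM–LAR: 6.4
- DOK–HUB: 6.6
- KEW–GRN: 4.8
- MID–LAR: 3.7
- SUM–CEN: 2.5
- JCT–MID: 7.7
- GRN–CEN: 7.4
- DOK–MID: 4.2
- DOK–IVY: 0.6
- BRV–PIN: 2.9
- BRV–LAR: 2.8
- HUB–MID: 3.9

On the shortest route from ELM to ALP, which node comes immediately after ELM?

Candidate routes:
ELM → GRN → HUB → MID → ALP: 1.3+2.8+3.9+2.1 = 10.1
ELM → GRN → MID → ALP: 1.3+4.3+2.1 = 7.7
The minimum is 7.7 min via ELM → GRN → MID → ALP.
So from ELM the first move is to GRN.

GRN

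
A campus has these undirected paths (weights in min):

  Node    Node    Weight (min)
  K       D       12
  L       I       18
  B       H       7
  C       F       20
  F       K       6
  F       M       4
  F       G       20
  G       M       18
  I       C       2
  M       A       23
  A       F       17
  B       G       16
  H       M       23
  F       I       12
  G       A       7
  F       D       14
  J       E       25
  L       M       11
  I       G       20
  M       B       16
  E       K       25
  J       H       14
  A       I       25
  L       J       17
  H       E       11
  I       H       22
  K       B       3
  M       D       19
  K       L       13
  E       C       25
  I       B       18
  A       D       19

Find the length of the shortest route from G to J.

37 min

Compare a few routes:
G → M → L → J: 18+11+17 = 46
G → F → K → B → H → J: 20+6+3+7+14 = 50
G → B → H → J: 16+7+14 = 37
G → B → K → L → J: 16+3+13+17 = 49
The minimum is 37 min via G → B → H → J.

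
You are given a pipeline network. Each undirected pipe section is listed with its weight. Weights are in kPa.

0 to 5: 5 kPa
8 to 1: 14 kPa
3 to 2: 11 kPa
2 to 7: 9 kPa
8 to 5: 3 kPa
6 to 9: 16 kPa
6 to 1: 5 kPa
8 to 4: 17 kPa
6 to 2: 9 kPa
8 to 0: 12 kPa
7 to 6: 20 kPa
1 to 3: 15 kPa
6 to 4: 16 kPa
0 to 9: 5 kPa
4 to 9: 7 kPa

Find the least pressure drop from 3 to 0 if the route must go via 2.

Shortest 3→2: 3 → 2 = 11
Shortest 2→0: 2 → 6 → 9 → 0 = 30
Total via 2: 11 + 30 = 41 kPa.

41 kPa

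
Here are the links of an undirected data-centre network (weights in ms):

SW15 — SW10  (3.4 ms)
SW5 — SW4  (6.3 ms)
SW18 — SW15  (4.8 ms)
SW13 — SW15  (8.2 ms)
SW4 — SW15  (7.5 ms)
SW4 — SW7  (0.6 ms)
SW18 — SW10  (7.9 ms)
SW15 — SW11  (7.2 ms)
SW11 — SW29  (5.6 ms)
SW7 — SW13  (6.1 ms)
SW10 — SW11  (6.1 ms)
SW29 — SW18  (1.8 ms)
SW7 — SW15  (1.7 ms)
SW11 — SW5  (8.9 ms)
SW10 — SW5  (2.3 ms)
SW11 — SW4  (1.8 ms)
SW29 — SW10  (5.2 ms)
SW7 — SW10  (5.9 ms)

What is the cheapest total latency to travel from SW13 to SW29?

Settle nodes by increasing distance from SW13:
SW13: 0
SW7: 6.1  (via SW13)
SW4: 6.7  (via SW7)
SW15: 7.8  (via SW7)
SW11: 8.5  (via SW4)
SW10: 11.2  (via SW15)
SW18: 12.6  (via SW15)
SW5: 13  (via SW4)
SW29: 14.1  (via SW11)
Shortest route: SW13–SW7–SW4–SW11–SW29 = 14.1 ms.

14.1 ms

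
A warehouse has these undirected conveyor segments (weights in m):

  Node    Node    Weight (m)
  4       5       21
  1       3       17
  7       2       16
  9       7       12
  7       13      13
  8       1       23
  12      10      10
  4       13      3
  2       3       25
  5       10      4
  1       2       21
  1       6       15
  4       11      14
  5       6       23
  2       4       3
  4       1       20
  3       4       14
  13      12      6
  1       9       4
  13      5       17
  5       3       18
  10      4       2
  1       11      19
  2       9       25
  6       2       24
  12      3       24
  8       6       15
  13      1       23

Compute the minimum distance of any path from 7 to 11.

30 m

Settle nodes by increasing distance from 7:
7: 0
9: 12  (via 7)
13: 13  (via 7)
1: 16  (via 9)
2: 16  (via 7)
4: 16  (via 13)
10: 18  (via 4)
12: 19  (via 13)
5: 22  (via 10)
3: 30  (via 4)
11: 30  (via 4)
Shortest route: 7 → 13 → 4 → 11 = 30 m.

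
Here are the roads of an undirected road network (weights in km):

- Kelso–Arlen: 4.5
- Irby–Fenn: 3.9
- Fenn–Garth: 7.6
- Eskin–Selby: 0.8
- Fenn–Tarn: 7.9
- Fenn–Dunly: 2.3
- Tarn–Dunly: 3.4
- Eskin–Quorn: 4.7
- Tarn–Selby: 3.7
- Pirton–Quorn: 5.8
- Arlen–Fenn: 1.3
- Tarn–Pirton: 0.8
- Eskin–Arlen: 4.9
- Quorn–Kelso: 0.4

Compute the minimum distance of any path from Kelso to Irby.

Candidate routes:
Kelso - Quorn - Eskin - Arlen - Fenn - Irby: 0.4+4.7+4.9+1.3+3.9 = 15.2
Kelso - Arlen - Fenn - Irby: 4.5+1.3+3.9 = 9.7
The minimum is 9.7 km via Kelso - Arlen - Fenn - Irby.

9.7 km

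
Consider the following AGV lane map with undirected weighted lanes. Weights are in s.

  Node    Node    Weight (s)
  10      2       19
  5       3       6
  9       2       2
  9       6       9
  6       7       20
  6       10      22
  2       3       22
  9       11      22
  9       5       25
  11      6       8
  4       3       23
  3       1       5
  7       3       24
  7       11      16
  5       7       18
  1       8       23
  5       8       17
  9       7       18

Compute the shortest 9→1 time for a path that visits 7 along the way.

Shortest 9→7: 9–7 = 18
Shortest 7→1: 7–3–1 = 29
Total via 7: 18 + 29 = 47 s.

47 s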